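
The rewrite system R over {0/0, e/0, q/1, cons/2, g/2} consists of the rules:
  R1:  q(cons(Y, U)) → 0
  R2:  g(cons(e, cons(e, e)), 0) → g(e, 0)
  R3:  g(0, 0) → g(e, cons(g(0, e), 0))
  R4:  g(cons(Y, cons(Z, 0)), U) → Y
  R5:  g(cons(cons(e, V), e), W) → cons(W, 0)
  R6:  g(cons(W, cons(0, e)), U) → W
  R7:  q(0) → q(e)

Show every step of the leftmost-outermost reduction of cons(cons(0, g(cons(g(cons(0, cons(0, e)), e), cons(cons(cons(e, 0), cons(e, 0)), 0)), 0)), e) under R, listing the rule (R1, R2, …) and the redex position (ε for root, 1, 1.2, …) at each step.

1. cons(cons(0, g(cons(g(cons(0, cons(0, e)), e), cons(cons(cons(e, 0), cons(e, 0)), 0)), 0)), e)  →  cons(cons(0, g(cons(0, cons(0, e)), e)), e)   [R4 at 1.2]
2. cons(cons(0, g(cons(0, cons(0, e)), e)), e)  →  cons(cons(0, 0), e)   [R6 at 1.2]

cons(cons(0, 0), e)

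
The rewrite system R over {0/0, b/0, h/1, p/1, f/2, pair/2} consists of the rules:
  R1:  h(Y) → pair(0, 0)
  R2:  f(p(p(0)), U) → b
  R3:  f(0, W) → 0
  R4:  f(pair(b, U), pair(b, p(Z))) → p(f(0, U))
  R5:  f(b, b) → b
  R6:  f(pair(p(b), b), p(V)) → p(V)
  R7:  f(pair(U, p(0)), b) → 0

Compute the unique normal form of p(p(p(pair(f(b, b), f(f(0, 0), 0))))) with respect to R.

p(p(p(pair(b, 0))))

1. p(p(p(pair(f(b, b), f(f(0, 0), 0)))))  →  p(p(p(pair(b, f(f(0, 0), 0)))))   [R5 at 1.1.1.1]
2. p(p(p(pair(b, f(f(0, 0), 0)))))  →  p(p(p(pair(b, f(0, 0)))))   [R3 at 1.1.1.2.1]
3. p(p(p(pair(b, f(0, 0)))))  →  p(p(p(pair(b, 0))))   [R3 at 1.1.1.2]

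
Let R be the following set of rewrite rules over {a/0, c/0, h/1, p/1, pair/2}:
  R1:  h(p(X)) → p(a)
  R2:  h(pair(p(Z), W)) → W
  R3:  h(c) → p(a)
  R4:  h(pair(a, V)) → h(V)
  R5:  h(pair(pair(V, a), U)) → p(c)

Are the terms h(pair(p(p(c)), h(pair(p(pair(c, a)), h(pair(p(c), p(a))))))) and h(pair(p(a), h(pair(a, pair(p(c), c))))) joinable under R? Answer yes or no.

Reduce t₁ = h(pair(p(p(c)), h(pair(p(pair(c, a)), h(pair(p(c), p(a))))))):
1. h(pair(p(p(c)), h(pair(p(pair(c, a)), h(pair(p(c), p(a)))))))  →  h(pair(p(pair(c, a)), h(pair(p(c), p(a)))))   [R2 at ε]
2. h(pair(p(pair(c, a)), h(pair(p(c), p(a)))))  →  h(pair(p(c), p(a)))   [R2 at ε]
3. h(pair(p(c), p(a)))  →  p(a)   [R2 at ε]

Reduce t₂ = h(pair(p(a), h(pair(a, pair(p(c), c))))):
1. h(pair(p(a), h(pair(a, pair(p(c), c)))))  →  h(pair(a, pair(p(c), c)))   [R2 at ε]
2. h(pair(a, pair(p(c), c)))  →  h(pair(p(c), c))   [R4 at ε]
3. h(pair(p(c), c))  →  c   [R2 at ε]

no — NF(t₁) = p(a), NF(t₂) = c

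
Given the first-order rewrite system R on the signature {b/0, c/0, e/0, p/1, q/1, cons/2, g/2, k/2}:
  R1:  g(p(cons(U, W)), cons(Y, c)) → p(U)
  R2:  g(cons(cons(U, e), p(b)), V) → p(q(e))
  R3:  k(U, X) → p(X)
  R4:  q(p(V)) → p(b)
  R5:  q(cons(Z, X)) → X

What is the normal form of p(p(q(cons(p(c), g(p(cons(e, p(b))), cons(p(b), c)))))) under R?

1. p(p(q(cons(p(c), g(p(cons(e, p(b))), cons(p(b), c))))))  →  p(p(g(p(cons(e, p(b))), cons(p(b), c))))   [R5 at 1.1]
2. p(p(g(p(cons(e, p(b))), cons(p(b), c))))  →  p(p(p(e)))   [R1 at 1.1]

p(p(p(e)))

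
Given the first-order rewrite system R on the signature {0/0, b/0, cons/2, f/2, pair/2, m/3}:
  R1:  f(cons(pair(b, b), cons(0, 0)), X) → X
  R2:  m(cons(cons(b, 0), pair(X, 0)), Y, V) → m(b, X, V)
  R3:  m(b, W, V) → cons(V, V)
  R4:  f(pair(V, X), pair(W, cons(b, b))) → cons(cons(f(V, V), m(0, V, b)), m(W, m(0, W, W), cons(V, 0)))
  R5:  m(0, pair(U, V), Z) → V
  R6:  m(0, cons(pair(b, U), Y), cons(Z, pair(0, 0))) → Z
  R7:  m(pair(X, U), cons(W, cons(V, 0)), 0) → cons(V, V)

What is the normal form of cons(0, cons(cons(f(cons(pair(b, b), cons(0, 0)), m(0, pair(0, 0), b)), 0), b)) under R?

1. cons(0, cons(cons(f(cons(pair(b, b), cons(0, 0)), m(0, pair(0, 0), b)), 0), b))  →  cons(0, cons(cons(m(0, pair(0, 0), b), 0), b))   [R1 at 2.1.1]
2. cons(0, cons(cons(m(0, pair(0, 0), b), 0), b))  →  cons(0, cons(cons(0, 0), b))   [R5 at 2.1.1]

cons(0, cons(cons(0, 0), b))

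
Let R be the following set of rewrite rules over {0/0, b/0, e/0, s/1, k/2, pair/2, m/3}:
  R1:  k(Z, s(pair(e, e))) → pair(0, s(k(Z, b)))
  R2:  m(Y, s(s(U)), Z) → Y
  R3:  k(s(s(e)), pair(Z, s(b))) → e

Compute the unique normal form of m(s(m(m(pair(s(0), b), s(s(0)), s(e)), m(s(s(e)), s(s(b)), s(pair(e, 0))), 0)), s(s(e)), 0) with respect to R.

s(pair(s(0), b))

1. m(s(m(m(pair(s(0), b), s(s(0)), s(e)), m(s(s(e)), s(s(b)), s(pair(e, 0))), 0)), s(s(e)), 0)  →  s(m(m(pair(s(0), b), s(s(0)), s(e)), m(s(s(e)), s(s(b)), s(pair(e, 0))), 0))   [R2 at ε]
2. s(m(m(pair(s(0), b), s(s(0)), s(e)), m(s(s(e)), s(s(b)), s(pair(e, 0))), 0))  →  s(m(pair(s(0), b), m(s(s(e)), s(s(b)), s(pair(e, 0))), 0))   [R2 at 1.1]
3. s(m(pair(s(0), b), m(s(s(e)), s(s(b)), s(pair(e, 0))), 0))  →  s(m(pair(s(0), b), s(s(e)), 0))   [R2 at 1.2]
4. s(m(pair(s(0), b), s(s(e)), 0))  →  s(pair(s(0), b))   [R2 at 1]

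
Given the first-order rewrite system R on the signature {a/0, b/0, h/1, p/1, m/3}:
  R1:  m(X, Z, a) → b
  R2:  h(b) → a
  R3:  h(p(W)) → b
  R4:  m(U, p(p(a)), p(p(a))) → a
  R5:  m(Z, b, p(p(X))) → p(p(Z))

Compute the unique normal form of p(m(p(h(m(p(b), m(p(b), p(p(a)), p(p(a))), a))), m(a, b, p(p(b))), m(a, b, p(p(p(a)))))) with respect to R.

1. p(m(p(h(m(p(b), m(p(b), p(p(a)), p(p(a))), a))), m(a, b, p(p(b))), m(a, b, p(p(p(a))))))  →  p(m(p(h(b)), m(a, b, p(p(b))), m(a, b, p(p(p(a))))))   [R1 at 1.1.1.1]
2. p(m(p(h(b)), m(a, b, p(p(b))), m(a, b, p(p(p(a))))))  →  p(m(p(a), m(a, b, p(p(b))), m(a, b, p(p(p(a))))))   [R2 at 1.1.1]
3. p(m(p(a), m(a, b, p(p(b))), m(a, b, p(p(p(a))))))  →  p(m(p(a), p(p(a)), m(a, b, p(p(p(a))))))   [R5 at 1.2]
4. p(m(p(a), p(p(a)), m(a, b, p(p(p(a))))))  →  p(m(p(a), p(p(a)), p(p(a))))   [R5 at 1.3]
5. p(m(p(a), p(p(a)), p(p(a))))  →  p(a)   [R4 at 1]

p(a)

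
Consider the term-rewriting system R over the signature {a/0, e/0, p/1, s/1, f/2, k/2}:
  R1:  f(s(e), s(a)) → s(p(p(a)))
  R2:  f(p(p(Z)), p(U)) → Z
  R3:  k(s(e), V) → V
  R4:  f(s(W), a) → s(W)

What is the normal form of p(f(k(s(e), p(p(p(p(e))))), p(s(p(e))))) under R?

p(p(p(e)))

1. p(f(k(s(e), p(p(p(p(e))))), p(s(p(e)))))  →  p(f(p(p(p(p(e)))), p(s(p(e)))))   [R3 at 1.1]
2. p(f(p(p(p(p(e)))), p(s(p(e)))))  →  p(p(p(e)))   [R2 at 1]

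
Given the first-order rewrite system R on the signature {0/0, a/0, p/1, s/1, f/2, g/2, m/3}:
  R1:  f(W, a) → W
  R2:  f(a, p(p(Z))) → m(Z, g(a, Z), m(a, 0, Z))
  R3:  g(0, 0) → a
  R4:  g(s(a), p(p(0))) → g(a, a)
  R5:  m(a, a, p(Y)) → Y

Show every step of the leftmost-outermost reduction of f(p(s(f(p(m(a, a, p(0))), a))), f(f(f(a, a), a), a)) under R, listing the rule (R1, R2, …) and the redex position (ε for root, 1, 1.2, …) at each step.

1. f(p(s(f(p(m(a, a, p(0))), a))), f(f(f(a, a), a), a))  →  f(p(s(p(m(a, a, p(0))))), f(f(f(a, a), a), a))   [R1 at 1.1.1]
2. f(p(s(p(m(a, a, p(0))))), f(f(f(a, a), a), a))  →  f(p(s(p(0))), f(f(f(a, a), a), a))   [R5 at 1.1.1.1]
3. f(p(s(p(0))), f(f(f(a, a), a), a))  →  f(p(s(p(0))), f(f(a, a), a))   [R1 at 2]
4. f(p(s(p(0))), f(f(a, a), a))  →  f(p(s(p(0))), f(a, a))   [R1 at 2]
5. f(p(s(p(0))), f(a, a))  →  f(p(s(p(0))), a)   [R1 at 2]
6. f(p(s(p(0))), a)  →  p(s(p(0)))   [R1 at ε]

p(s(p(0)))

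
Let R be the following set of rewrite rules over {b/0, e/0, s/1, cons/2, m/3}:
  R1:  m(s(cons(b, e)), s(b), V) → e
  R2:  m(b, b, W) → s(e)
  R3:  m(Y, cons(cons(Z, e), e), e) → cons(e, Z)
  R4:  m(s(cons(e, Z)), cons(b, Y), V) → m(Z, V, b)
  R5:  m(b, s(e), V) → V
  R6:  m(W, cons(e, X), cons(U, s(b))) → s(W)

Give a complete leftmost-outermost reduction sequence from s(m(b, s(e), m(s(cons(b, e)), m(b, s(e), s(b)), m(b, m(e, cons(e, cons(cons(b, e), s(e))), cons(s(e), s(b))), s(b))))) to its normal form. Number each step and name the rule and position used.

s(e)

1. s(m(b, s(e), m(s(cons(b, e)), m(b, s(e), s(b)), m(b, m(e, cons(e, cons(cons(b, e), s(e))), cons(s(e), s(b))), s(b)))))  →  s(m(s(cons(b, e)), m(b, s(e), s(b)), m(b, m(e, cons(e, cons(cons(b, e), s(e))), cons(s(e), s(b))), s(b))))   [R5 at 1]
2. s(m(s(cons(b, e)), m(b, s(e), s(b)), m(b, m(e, cons(e, cons(cons(b, e), s(e))), cons(s(e), s(b))), s(b))))  →  s(m(s(cons(b, e)), s(b), m(b, m(e, cons(e, cons(cons(b, e), s(e))), cons(s(e), s(b))), s(b))))   [R5 at 1.2]
3. s(m(s(cons(b, e)), s(b), m(b, m(e, cons(e, cons(cons(b, e), s(e))), cons(s(e), s(b))), s(b))))  →  s(e)   [R1 at 1]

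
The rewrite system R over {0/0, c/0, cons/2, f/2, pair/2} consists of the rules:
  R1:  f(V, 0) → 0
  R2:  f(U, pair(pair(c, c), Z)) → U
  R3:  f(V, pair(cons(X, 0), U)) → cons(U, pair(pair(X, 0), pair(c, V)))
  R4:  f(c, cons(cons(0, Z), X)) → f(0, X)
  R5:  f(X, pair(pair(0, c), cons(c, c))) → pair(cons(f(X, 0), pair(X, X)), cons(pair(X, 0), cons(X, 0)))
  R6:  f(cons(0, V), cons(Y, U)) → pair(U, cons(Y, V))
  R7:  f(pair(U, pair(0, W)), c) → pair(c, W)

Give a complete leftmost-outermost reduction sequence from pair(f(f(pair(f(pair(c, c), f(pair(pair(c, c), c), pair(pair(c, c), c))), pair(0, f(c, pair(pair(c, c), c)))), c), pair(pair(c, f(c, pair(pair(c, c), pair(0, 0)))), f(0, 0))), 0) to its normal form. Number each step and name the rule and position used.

pair(pair(c, c), 0)

1. pair(f(f(pair(f(pair(c, c), f(pair(pair(c, c), c), pair(pair(c, c), c))), pair(0, f(c, pair(pair(c, c), c)))), c), pair(pair(c, f(c, pair(pair(c, c), pair(0, 0)))), f(0, 0))), 0)  →  pair(f(pair(c, f(c, pair(pair(c, c), c))), pair(pair(c, f(c, pair(pair(c, c), pair(0, 0)))), f(0, 0))), 0)   [R7 at 1.1]
2. pair(f(pair(c, f(c, pair(pair(c, c), c))), pair(pair(c, f(c, pair(pair(c, c), pair(0, 0)))), f(0, 0))), 0)  →  pair(f(pair(c, c), pair(pair(c, f(c, pair(pair(c, c), pair(0, 0)))), f(0, 0))), 0)   [R2 at 1.1.2]
3. pair(f(pair(c, c), pair(pair(c, f(c, pair(pair(c, c), pair(0, 0)))), f(0, 0))), 0)  →  pair(f(pair(c, c), pair(pair(c, c), f(0, 0))), 0)   [R2 at 1.2.1.2]
4. pair(f(pair(c, c), pair(pair(c, c), f(0, 0))), 0)  →  pair(pair(c, c), 0)   [R2 at 1]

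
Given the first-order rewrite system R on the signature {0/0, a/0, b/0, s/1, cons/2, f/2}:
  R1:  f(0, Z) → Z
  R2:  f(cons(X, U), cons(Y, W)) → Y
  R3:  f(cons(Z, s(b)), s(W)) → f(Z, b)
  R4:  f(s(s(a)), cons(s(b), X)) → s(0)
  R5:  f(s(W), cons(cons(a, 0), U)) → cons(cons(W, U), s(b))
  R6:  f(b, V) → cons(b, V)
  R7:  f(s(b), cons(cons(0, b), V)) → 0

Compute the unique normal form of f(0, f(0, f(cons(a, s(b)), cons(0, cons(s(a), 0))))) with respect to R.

1. f(0, f(0, f(cons(a, s(b)), cons(0, cons(s(a), 0)))))  →  f(0, f(cons(a, s(b)), cons(0, cons(s(a), 0))))   [R1 at ε]
2. f(0, f(cons(a, s(b)), cons(0, cons(s(a), 0))))  →  f(cons(a, s(b)), cons(0, cons(s(a), 0)))   [R1 at ε]
3. f(cons(a, s(b)), cons(0, cons(s(a), 0)))  →  0   [R2 at ε]

0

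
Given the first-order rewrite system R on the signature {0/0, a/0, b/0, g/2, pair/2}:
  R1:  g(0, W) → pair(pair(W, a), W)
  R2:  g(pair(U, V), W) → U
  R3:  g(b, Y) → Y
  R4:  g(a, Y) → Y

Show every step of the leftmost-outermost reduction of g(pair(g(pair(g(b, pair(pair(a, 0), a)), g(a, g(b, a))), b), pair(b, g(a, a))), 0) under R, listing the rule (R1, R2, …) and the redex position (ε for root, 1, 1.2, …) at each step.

pair(pair(a, 0), a)

1. g(pair(g(pair(g(b, pair(pair(a, 0), a)), g(a, g(b, a))), b), pair(b, g(a, a))), 0)  →  g(pair(g(b, pair(pair(a, 0), a)), g(a, g(b, a))), b)   [R2 at ε]
2. g(pair(g(b, pair(pair(a, 0), a)), g(a, g(b, a))), b)  →  g(b, pair(pair(a, 0), a))   [R2 at ε]
3. g(b, pair(pair(a, 0), a))  →  pair(pair(a, 0), a)   [R3 at ε]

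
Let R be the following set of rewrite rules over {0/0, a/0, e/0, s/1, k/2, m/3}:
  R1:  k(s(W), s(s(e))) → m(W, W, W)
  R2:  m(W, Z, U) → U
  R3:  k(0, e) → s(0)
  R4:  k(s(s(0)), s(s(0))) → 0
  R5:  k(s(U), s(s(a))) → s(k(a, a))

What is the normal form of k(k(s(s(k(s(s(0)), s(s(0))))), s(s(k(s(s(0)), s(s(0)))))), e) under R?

1. k(k(s(s(k(s(s(0)), s(s(0))))), s(s(k(s(s(0)), s(s(0)))))), e)  →  k(k(s(s(0)), s(s(k(s(s(0)), s(s(0)))))), e)   [R4 at 1.1.1.1]
2. k(k(s(s(0)), s(s(k(s(s(0)), s(s(0)))))), e)  →  k(k(s(s(0)), s(s(0))), e)   [R4 at 1.2.1.1]
3. k(k(s(s(0)), s(s(0))), e)  →  k(0, e)   [R4 at 1]
4. k(0, e)  →  s(0)   [R3 at ε]

s(0)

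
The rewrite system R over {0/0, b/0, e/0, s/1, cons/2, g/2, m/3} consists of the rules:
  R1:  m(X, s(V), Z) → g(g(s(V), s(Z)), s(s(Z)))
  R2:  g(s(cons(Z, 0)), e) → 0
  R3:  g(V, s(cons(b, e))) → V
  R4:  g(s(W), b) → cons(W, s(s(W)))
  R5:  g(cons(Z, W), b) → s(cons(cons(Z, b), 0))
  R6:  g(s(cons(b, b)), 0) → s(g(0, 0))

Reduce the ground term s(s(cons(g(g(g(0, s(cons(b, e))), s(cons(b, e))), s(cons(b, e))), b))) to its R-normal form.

1. s(s(cons(g(g(g(0, s(cons(b, e))), s(cons(b, e))), s(cons(b, e))), b)))  →  s(s(cons(g(g(0, s(cons(b, e))), s(cons(b, e))), b)))   [R3 at 1.1.1]
2. s(s(cons(g(g(0, s(cons(b, e))), s(cons(b, e))), b)))  →  s(s(cons(g(0, s(cons(b, e))), b)))   [R3 at 1.1.1]
3. s(s(cons(g(0, s(cons(b, e))), b)))  →  s(s(cons(0, b)))   [R3 at 1.1.1]

s(s(cons(0, b)))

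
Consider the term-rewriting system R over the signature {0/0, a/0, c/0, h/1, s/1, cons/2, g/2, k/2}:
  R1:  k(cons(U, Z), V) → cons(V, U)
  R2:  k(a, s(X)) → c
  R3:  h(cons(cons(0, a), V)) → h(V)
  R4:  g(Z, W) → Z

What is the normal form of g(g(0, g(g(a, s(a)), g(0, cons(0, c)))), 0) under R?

1. g(g(0, g(g(a, s(a)), g(0, cons(0, c)))), 0)  →  g(0, g(g(a, s(a)), g(0, cons(0, c))))   [R4 at ε]
2. g(0, g(g(a, s(a)), g(0, cons(0, c))))  →  0   [R4 at ε]

0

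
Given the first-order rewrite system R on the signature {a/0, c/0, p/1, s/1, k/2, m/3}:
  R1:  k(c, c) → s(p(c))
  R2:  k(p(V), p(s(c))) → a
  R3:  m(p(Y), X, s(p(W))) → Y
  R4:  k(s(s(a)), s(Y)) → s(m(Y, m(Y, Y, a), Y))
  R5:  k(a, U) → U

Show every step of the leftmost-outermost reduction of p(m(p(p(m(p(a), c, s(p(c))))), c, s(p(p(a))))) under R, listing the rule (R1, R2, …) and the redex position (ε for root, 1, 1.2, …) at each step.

p(p(a))

1. p(m(p(p(m(p(a), c, s(p(c))))), c, s(p(p(a)))))  →  p(p(m(p(a), c, s(p(c)))))   [R3 at 1]
2. p(p(m(p(a), c, s(p(c)))))  →  p(p(a))   [R3 at 1.1]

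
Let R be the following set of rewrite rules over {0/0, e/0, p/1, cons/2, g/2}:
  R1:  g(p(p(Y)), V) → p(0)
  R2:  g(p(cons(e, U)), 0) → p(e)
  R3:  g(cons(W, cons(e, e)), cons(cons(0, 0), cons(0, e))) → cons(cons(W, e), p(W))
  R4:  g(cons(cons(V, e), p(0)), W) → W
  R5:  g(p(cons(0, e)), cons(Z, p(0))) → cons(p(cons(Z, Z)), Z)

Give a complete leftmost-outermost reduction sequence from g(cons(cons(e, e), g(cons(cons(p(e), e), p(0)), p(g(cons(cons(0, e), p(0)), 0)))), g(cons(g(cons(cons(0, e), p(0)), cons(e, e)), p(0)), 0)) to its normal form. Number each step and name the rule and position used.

1. g(cons(cons(e, e), g(cons(cons(p(e), e), p(0)), p(g(cons(cons(0, e), p(0)), 0)))), g(cons(g(cons(cons(0, e), p(0)), cons(e, e)), p(0)), 0))  →  g(cons(cons(e, e), p(g(cons(cons(0, e), p(0)), 0))), g(cons(g(cons(cons(0, e), p(0)), cons(e, e)), p(0)), 0))   [R4 at 1.2]
2. g(cons(cons(e, e), p(g(cons(cons(0, e), p(0)), 0))), g(cons(g(cons(cons(0, e), p(0)), cons(e, e)), p(0)), 0))  →  g(cons(cons(e, e), p(0)), g(cons(g(cons(cons(0, e), p(0)), cons(e, e)), p(0)), 0))   [R4 at 1.2.1]
3. g(cons(cons(e, e), p(0)), g(cons(g(cons(cons(0, e), p(0)), cons(e, e)), p(0)), 0))  →  g(cons(g(cons(cons(0, e), p(0)), cons(e, e)), p(0)), 0)   [R4 at ε]
4. g(cons(g(cons(cons(0, e), p(0)), cons(e, e)), p(0)), 0)  →  g(cons(cons(e, e), p(0)), 0)   [R4 at 1.1]
5. g(cons(cons(e, e), p(0)), 0)  →  0   [R4 at ε]

0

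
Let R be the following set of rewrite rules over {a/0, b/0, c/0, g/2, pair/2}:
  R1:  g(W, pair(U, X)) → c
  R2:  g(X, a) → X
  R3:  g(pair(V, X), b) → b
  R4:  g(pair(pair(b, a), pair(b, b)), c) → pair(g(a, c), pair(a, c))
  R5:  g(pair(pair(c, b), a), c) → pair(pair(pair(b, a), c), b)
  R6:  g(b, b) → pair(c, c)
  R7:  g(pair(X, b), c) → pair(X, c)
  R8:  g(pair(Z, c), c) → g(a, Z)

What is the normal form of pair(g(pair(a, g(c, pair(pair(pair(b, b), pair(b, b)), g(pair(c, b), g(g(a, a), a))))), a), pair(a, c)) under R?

pair(pair(a, c), pair(a, c))

1. pair(g(pair(a, g(c, pair(pair(pair(b, b), pair(b, b)), g(pair(c, b), g(g(a, a), a))))), a), pair(a, c))  →  pair(pair(a, g(c, pair(pair(pair(b, b), pair(b, b)), g(pair(c, b), g(g(a, a), a))))), pair(a, c))   [R2 at 1]
2. pair(pair(a, g(c, pair(pair(pair(b, b), pair(b, b)), g(pair(c, b), g(g(a, a), a))))), pair(a, c))  →  pair(pair(a, c), pair(a, c))   [R1 at 1.2]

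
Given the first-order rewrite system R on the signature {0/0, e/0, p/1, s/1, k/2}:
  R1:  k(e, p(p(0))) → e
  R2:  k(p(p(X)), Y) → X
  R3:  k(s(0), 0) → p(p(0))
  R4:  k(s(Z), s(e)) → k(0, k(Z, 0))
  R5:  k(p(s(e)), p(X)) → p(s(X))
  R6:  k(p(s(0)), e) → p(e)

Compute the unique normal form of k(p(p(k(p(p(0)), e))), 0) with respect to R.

1. k(p(p(k(p(p(0)), e))), 0)  →  k(p(p(0)), e)   [R2 at ε]
2. k(p(p(0)), e)  →  0   [R2 at ε]

0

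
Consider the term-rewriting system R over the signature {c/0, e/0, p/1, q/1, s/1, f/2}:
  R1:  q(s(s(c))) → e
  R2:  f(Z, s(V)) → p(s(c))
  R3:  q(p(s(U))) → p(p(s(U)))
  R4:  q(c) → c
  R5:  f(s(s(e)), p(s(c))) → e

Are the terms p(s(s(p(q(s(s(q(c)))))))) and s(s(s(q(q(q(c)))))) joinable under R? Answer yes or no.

no — NF(t₁) = p(s(s(p(e)))), NF(t₂) = s(s(s(c)))

Reduce t₁ = p(s(s(p(q(s(s(q(c)))))))):
1. p(s(s(p(q(s(s(q(c))))))))  →  p(s(s(p(q(s(s(c)))))))   [R4 at 1.1.1.1.1.1.1]
2. p(s(s(p(q(s(s(c)))))))  →  p(s(s(p(e))))   [R1 at 1.1.1.1]

Reduce t₂ = s(s(s(q(q(q(c)))))):
1. s(s(s(q(q(q(c))))))  →  s(s(s(q(q(c)))))   [R4 at 1.1.1.1.1]
2. s(s(s(q(q(c)))))  →  s(s(s(q(c))))   [R4 at 1.1.1.1]
3. s(s(s(q(c))))  →  s(s(s(c)))   [R4 at 1.1.1]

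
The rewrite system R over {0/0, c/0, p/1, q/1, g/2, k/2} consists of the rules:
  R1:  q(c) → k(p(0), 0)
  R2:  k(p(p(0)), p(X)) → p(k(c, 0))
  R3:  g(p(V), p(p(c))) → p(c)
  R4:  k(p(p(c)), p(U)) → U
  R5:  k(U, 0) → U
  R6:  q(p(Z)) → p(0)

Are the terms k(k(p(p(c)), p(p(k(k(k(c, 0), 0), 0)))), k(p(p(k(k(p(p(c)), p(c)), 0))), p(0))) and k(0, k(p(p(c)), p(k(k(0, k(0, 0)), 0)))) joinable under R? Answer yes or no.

Reduce t₁ = k(k(p(p(c)), p(p(k(k(k(c, 0), 0), 0)))), k(p(p(k(k(p(p(c)), p(c)), 0))), p(0))):
1. k(k(p(p(c)), p(p(k(k(k(c, 0), 0), 0)))), k(p(p(k(k(p(p(c)), p(c)), 0))), p(0)))  →  k(p(k(k(k(c, 0), 0), 0)), k(p(p(k(k(p(p(c)), p(c)), 0))), p(0)))   [R4 at 1]
2. k(p(k(k(k(c, 0), 0), 0)), k(p(p(k(k(p(p(c)), p(c)), 0))), p(0)))  →  k(p(k(k(c, 0), 0)), k(p(p(k(k(p(p(c)), p(c)), 0))), p(0)))   [R5 at 1.1]
3. k(p(k(k(c, 0), 0)), k(p(p(k(k(p(p(c)), p(c)), 0))), p(0)))  →  k(p(k(c, 0)), k(p(p(k(k(p(p(c)), p(c)), 0))), p(0)))   [R5 at 1.1]
4. k(p(k(c, 0)), k(p(p(k(k(p(p(c)), p(c)), 0))), p(0)))  →  k(p(c), k(p(p(k(k(p(p(c)), p(c)), 0))), p(0)))   [R5 at 1.1]
5. k(p(c), k(p(p(k(k(p(p(c)), p(c)), 0))), p(0)))  →  k(p(c), k(p(p(k(p(p(c)), p(c)))), p(0)))   [R5 at 2.1.1.1]
6. k(p(c), k(p(p(k(p(p(c)), p(c)))), p(0)))  →  k(p(c), k(p(p(c)), p(0)))   [R4 at 2.1.1.1]
7. k(p(c), k(p(p(c)), p(0)))  →  k(p(c), 0)   [R4 at 2]
8. k(p(c), 0)  →  p(c)   [R5 at ε]

Reduce t₂ = k(0, k(p(p(c)), p(k(k(0, k(0, 0)), 0)))):
1. k(0, k(p(p(c)), p(k(k(0, k(0, 0)), 0))))  →  k(0, k(k(0, k(0, 0)), 0))   [R4 at 2]
2. k(0, k(k(0, k(0, 0)), 0))  →  k(0, k(0, k(0, 0)))   [R5 at 2]
3. k(0, k(0, k(0, 0)))  →  k(0, k(0, 0))   [R5 at 2.2]
4. k(0, k(0, 0))  →  k(0, 0)   [R5 at 2]
5. k(0, 0)  →  0   [R5 at ε]

no — NF(t₁) = p(c), NF(t₂) = 0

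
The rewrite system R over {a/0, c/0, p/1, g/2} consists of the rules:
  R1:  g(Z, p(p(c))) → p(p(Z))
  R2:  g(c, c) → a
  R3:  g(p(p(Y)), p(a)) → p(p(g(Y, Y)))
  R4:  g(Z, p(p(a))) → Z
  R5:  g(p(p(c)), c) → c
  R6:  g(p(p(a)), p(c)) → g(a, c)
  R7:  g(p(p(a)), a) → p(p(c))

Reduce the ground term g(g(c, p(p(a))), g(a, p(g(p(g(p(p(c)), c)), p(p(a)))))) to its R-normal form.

c

1. g(g(c, p(p(a))), g(a, p(g(p(g(p(p(c)), c)), p(p(a))))))  →  g(c, g(a, p(g(p(g(p(p(c)), c)), p(p(a))))))   [R4 at 1]
2. g(c, g(a, p(g(p(g(p(p(c)), c)), p(p(a))))))  →  g(c, g(a, p(p(g(p(p(c)), c)))))   [R4 at 2.2.1]
3. g(c, g(a, p(p(g(p(p(c)), c)))))  →  g(c, g(a, p(p(c))))   [R5 at 2.2.1.1]
4. g(c, g(a, p(p(c))))  →  g(c, p(p(a)))   [R1 at 2]
5. g(c, p(p(a)))  →  c   [R4 at ε]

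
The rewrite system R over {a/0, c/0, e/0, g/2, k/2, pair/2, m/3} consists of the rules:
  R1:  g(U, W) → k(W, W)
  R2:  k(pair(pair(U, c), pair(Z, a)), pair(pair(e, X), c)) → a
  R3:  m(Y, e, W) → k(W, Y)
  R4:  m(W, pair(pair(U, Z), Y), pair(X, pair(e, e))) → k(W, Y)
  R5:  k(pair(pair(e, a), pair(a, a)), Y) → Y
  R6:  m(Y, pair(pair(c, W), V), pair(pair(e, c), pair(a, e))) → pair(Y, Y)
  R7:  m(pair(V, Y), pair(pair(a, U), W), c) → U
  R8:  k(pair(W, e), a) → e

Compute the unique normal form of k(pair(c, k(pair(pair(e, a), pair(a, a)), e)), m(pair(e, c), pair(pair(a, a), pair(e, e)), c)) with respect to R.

e

1. k(pair(c, k(pair(pair(e, a), pair(a, a)), e)), m(pair(e, c), pair(pair(a, a), pair(e, e)), c))  →  k(pair(c, e), m(pair(e, c), pair(pair(a, a), pair(e, e)), c))   [R5 at 1.2]
2. k(pair(c, e), m(pair(e, c), pair(pair(a, a), pair(e, e)), c))  →  k(pair(c, e), a)   [R7 at 2]
3. k(pair(c, e), a)  →  e   [R8 at ε]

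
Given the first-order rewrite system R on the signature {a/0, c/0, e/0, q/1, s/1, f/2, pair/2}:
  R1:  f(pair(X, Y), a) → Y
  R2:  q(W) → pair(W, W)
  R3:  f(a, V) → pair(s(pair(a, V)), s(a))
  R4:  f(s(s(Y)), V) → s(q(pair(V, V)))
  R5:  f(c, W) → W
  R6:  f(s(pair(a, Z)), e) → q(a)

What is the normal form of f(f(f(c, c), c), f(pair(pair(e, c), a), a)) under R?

a

1. f(f(f(c, c), c), f(pair(pair(e, c), a), a))  →  f(f(c, c), f(pair(pair(e, c), a), a))   [R5 at 1.1]
2. f(f(c, c), f(pair(pair(e, c), a), a))  →  f(c, f(pair(pair(e, c), a), a))   [R5 at 1]
3. f(c, f(pair(pair(e, c), a), a))  →  f(pair(pair(e, c), a), a)   [R5 at ε]
4. f(pair(pair(e, c), a), a)  →  a   [R1 at ε]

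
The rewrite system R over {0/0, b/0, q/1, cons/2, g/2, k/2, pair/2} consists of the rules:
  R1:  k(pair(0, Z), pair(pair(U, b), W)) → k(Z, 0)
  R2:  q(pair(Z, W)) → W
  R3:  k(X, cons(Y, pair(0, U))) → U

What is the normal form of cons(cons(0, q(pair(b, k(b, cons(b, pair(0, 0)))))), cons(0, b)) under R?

cons(cons(0, 0), cons(0, b))

1. cons(cons(0, q(pair(b, k(b, cons(b, pair(0, 0)))))), cons(0, b))  →  cons(cons(0, k(b, cons(b, pair(0, 0)))), cons(0, b))   [R2 at 1.2]
2. cons(cons(0, k(b, cons(b, pair(0, 0)))), cons(0, b))  →  cons(cons(0, 0), cons(0, b))   [R3 at 1.2]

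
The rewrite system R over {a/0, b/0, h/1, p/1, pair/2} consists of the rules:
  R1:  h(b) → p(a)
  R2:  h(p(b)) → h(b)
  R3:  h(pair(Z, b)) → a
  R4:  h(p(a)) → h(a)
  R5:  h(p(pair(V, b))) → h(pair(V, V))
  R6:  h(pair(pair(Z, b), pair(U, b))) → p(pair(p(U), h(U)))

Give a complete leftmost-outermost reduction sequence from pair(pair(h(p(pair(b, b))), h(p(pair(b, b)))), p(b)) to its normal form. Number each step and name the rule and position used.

pair(pair(a, a), p(b))

1. pair(pair(h(p(pair(b, b))), h(p(pair(b, b)))), p(b))  →  pair(pair(h(pair(b, b)), h(p(pair(b, b)))), p(b))   [R5 at 1.1]
2. pair(pair(h(pair(b, b)), h(p(pair(b, b)))), p(b))  →  pair(pair(a, h(p(pair(b, b)))), p(b))   [R3 at 1.1]
3. pair(pair(a, h(p(pair(b, b)))), p(b))  →  pair(pair(a, h(pair(b, b))), p(b))   [R5 at 1.2]
4. pair(pair(a, h(pair(b, b))), p(b))  →  pair(pair(a, a), p(b))   [R3 at 1.2]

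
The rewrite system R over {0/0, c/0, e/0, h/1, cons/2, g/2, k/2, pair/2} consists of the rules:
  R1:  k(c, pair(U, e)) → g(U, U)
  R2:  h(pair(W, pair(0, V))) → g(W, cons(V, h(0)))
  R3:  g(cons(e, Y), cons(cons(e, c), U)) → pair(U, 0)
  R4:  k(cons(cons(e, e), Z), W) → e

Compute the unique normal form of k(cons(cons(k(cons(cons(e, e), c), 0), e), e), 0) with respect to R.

1. k(cons(cons(k(cons(cons(e, e), c), 0), e), e), 0)  →  k(cons(cons(e, e), e), 0)   [R4 at 1.1.1]
2. k(cons(cons(e, e), e), 0)  →  e   [R4 at ε]

e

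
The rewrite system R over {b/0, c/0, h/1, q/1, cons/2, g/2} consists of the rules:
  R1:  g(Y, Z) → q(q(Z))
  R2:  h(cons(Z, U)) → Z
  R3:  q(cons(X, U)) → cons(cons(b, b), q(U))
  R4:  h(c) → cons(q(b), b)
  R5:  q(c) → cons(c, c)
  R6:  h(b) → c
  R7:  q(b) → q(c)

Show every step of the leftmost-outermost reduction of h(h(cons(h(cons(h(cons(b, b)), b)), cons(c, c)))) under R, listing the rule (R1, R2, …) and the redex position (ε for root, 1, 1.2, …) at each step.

1. h(h(cons(h(cons(h(cons(b, b)), b)), cons(c, c))))  →  h(h(cons(h(cons(b, b)), b)))   [R2 at 1]
2. h(h(cons(h(cons(b, b)), b)))  →  h(h(cons(b, b)))   [R2 at 1]
3. h(h(cons(b, b)))  →  h(b)   [R2 at 1]
4. h(b)  →  c   [R6 at ε]

c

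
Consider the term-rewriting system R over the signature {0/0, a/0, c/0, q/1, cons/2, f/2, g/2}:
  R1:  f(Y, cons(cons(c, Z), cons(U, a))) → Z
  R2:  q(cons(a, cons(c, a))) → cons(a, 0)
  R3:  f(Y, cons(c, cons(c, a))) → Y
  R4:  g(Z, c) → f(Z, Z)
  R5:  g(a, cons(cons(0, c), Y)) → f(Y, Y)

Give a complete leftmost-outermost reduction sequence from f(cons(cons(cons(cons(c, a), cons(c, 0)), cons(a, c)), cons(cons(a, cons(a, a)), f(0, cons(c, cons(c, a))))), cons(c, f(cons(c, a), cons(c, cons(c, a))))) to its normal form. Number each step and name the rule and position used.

1. f(cons(cons(cons(cons(c, a), cons(c, 0)), cons(a, c)), cons(cons(a, cons(a, a)), f(0, cons(c, cons(c, a))))), cons(c, f(cons(c, a), cons(c, cons(c, a)))))  →  f(cons(cons(cons(cons(c, a), cons(c, 0)), cons(a, c)), cons(cons(a, cons(a, a)), 0)), cons(c, f(cons(c, a), cons(c, cons(c, a)))))   [R3 at 1.2.2]
2. f(cons(cons(cons(cons(c, a), cons(c, 0)), cons(a, c)), cons(cons(a, cons(a, a)), 0)), cons(c, f(cons(c, a), cons(c, cons(c, a)))))  →  f(cons(cons(cons(cons(c, a), cons(c, 0)), cons(a, c)), cons(cons(a, cons(a, a)), 0)), cons(c, cons(c, a)))   [R3 at 2.2]
3. f(cons(cons(cons(cons(c, a), cons(c, 0)), cons(a, c)), cons(cons(a, cons(a, a)), 0)), cons(c, cons(c, a)))  →  cons(cons(cons(cons(c, a), cons(c, 0)), cons(a, c)), cons(cons(a, cons(a, a)), 0))   [R3 at ε]

cons(cons(cons(cons(c, a), cons(c, 0)), cons(a, c)), cons(cons(a, cons(a, a)), 0))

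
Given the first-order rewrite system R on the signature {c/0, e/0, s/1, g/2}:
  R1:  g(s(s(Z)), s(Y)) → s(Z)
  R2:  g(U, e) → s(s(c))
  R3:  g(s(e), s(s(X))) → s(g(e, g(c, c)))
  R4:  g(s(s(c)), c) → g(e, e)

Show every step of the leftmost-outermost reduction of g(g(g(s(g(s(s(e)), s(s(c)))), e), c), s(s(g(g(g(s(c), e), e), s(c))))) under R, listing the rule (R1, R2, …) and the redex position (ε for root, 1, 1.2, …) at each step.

1. g(g(g(s(g(s(s(e)), s(s(c)))), e), c), s(s(g(g(g(s(c), e), e), s(c)))))  →  g(g(s(s(c)), c), s(s(g(g(g(s(c), e), e), s(c)))))   [R2 at 1.1]
2. g(g(s(s(c)), c), s(s(g(g(g(s(c), e), e), s(c)))))  →  g(g(e, e), s(s(g(g(g(s(c), e), e), s(c)))))   [R4 at 1]
3. g(g(e, e), s(s(g(g(g(s(c), e), e), s(c)))))  →  g(s(s(c)), s(s(g(g(g(s(c), e), e), s(c)))))   [R2 at 1]
4. g(s(s(c)), s(s(g(g(g(s(c), e), e), s(c)))))  →  s(c)   [R1 at ε]

s(c)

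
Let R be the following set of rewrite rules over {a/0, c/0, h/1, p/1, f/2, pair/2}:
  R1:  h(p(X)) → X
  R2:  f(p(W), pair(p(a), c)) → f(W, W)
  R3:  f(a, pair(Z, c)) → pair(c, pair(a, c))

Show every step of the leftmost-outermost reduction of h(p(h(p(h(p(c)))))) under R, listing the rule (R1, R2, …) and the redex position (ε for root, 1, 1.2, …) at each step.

c

1. h(p(h(p(h(p(c))))))  →  h(p(h(p(c))))   [R1 at ε]
2. h(p(h(p(c))))  →  h(p(c))   [R1 at ε]
3. h(p(c))  →  c   [R1 at ε]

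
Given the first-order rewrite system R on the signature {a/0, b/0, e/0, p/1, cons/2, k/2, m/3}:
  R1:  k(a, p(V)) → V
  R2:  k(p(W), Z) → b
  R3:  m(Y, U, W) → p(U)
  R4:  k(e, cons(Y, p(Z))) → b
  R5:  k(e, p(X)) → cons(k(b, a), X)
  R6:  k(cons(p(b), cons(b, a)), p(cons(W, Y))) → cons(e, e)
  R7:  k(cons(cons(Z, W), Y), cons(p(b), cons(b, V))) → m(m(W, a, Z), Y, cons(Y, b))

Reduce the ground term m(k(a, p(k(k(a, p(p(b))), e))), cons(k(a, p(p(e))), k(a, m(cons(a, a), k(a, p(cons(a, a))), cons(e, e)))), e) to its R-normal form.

1. m(k(a, p(k(k(a, p(p(b))), e))), cons(k(a, p(p(e))), k(a, m(cons(a, a), k(a, p(cons(a, a))), cons(e, e)))), e)  →  p(cons(k(a, p(p(e))), k(a, m(cons(a, a), k(a, p(cons(a, a))), cons(e, e)))))   [R3 at ε]
2. p(cons(k(a, p(p(e))), k(a, m(cons(a, a), k(a, p(cons(a, a))), cons(e, e)))))  →  p(cons(p(e), k(a, m(cons(a, a), k(a, p(cons(a, a))), cons(e, e)))))   [R1 at 1.1]
3. p(cons(p(e), k(a, m(cons(a, a), k(a, p(cons(a, a))), cons(e, e)))))  →  p(cons(p(e), k(a, p(k(a, p(cons(a, a)))))))   [R3 at 1.2.2]
4. p(cons(p(e), k(a, p(k(a, p(cons(a, a)))))))  →  p(cons(p(e), k(a, p(cons(a, a)))))   [R1 at 1.2]
5. p(cons(p(e), k(a, p(cons(a, a)))))  →  p(cons(p(e), cons(a, a)))   [R1 at 1.2]

p(cons(p(e), cons(a, a)))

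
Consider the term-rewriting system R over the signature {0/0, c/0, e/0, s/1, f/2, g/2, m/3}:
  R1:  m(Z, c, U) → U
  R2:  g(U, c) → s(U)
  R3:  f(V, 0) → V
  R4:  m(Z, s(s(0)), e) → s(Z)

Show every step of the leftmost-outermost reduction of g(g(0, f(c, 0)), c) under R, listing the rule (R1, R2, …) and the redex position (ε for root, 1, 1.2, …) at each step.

1. g(g(0, f(c, 0)), c)  →  s(g(0, f(c, 0)))   [R2 at ε]
2. s(g(0, f(c, 0)))  →  s(g(0, c))   [R3 at 1.2]
3. s(g(0, c))  →  s(s(0))   [R2 at 1]

s(s(0))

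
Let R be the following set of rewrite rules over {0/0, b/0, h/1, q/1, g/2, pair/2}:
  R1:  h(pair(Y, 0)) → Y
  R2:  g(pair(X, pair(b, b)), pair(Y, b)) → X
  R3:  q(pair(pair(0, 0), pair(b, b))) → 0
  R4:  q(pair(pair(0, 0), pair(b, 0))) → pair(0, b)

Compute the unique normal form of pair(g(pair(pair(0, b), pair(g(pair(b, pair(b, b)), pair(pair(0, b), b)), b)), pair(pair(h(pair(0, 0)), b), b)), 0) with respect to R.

1. pair(g(pair(pair(0, b), pair(g(pair(b, pair(b, b)), pair(pair(0, b), b)), b)), pair(pair(h(pair(0, 0)), b), b)), 0)  →  pair(g(pair(pair(0, b), pair(b, b)), pair(pair(h(pair(0, 0)), b), b)), 0)   [R2 at 1.1.2.1]
2. pair(g(pair(pair(0, b), pair(b, b)), pair(pair(h(pair(0, 0)), b), b)), 0)  →  pair(pair(0, b), 0)   [R2 at 1]

pair(pair(0, b), 0)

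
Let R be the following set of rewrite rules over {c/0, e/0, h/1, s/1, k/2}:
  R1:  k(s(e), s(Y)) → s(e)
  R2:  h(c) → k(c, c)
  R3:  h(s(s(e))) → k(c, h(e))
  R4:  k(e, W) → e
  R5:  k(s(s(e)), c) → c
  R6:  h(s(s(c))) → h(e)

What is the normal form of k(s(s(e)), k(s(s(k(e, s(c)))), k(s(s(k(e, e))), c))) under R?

1. k(s(s(e)), k(s(s(k(e, s(c)))), k(s(s(k(e, e))), c)))  →  k(s(s(e)), k(s(s(e)), k(s(s(k(e, e))), c)))   [R4 at 2.1.1.1]
2. k(s(s(e)), k(s(s(e)), k(s(s(k(e, e))), c)))  →  k(s(s(e)), k(s(s(e)), k(s(s(e)), c)))   [R4 at 2.2.1.1.1]
3. k(s(s(e)), k(s(s(e)), k(s(s(e)), c)))  →  k(s(s(e)), k(s(s(e)), c))   [R5 at 2.2]
4. k(s(s(e)), k(s(s(e)), c))  →  k(s(s(e)), c)   [R5 at 2]
5. k(s(s(e)), c)  →  c   [R5 at ε]

c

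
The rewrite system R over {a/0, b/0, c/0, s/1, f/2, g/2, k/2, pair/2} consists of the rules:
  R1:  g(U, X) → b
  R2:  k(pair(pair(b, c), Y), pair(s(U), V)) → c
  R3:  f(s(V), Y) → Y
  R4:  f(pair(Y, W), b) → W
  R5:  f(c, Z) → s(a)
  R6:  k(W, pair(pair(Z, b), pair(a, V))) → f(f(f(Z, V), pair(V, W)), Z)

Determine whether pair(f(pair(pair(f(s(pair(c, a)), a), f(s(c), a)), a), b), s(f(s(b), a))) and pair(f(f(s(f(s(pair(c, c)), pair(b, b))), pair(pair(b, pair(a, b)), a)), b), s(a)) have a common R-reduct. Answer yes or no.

yes — NF(t₁) = pair(a, s(a)), NF(t₂) = pair(a, s(a))

Reduce t₁ = pair(f(pair(pair(f(s(pair(c, a)), a), f(s(c), a)), a), b), s(f(s(b), a))):
1. pair(f(pair(pair(f(s(pair(c, a)), a), f(s(c), a)), a), b), s(f(s(b), a)))  →  pair(a, s(f(s(b), a)))   [R4 at 1]
2. pair(a, s(f(s(b), a)))  →  pair(a, s(a))   [R3 at 2.1]

Reduce t₂ = pair(f(f(s(f(s(pair(c, c)), pair(b, b))), pair(pair(b, pair(a, b)), a)), b), s(a)):
1. pair(f(f(s(f(s(pair(c, c)), pair(b, b))), pair(pair(b, pair(a, b)), a)), b), s(a))  →  pair(f(pair(pair(b, pair(a, b)), a), b), s(a))   [R3 at 1.1]
2. pair(f(pair(pair(b, pair(a, b)), a), b), s(a))  →  pair(a, s(a))   [R4 at 1]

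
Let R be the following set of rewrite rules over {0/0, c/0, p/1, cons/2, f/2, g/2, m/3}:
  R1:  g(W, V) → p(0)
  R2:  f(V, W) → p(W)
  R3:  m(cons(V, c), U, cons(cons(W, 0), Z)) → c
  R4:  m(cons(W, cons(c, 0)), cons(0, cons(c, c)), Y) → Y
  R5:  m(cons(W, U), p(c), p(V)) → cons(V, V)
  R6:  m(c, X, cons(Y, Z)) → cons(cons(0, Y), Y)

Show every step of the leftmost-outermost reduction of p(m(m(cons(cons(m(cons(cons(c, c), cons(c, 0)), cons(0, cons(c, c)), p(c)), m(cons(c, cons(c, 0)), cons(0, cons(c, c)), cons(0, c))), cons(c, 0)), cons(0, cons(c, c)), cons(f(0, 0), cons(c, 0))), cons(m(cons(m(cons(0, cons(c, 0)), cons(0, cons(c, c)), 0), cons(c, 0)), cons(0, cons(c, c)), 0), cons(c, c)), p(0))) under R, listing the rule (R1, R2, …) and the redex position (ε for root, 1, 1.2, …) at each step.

p(p(0))

1. p(m(m(cons(cons(m(cons(cons(c, c), cons(c, 0)), cons(0, cons(c, c)), p(c)), m(cons(c, cons(c, 0)), cons(0, cons(c, c)), cons(0, c))), cons(c, 0)), cons(0, cons(c, c)), cons(f(0, 0), cons(c, 0))), cons(m(cons(m(cons(0, cons(c, 0)), cons(0, cons(c, c)), 0), cons(c, 0)), cons(0, cons(c, c)), 0), cons(c, c)), p(0)))  →  p(m(cons(f(0, 0), cons(c, 0)), cons(m(cons(m(cons(0, cons(c, 0)), cons(0, cons(c, c)), 0), cons(c, 0)), cons(0, cons(c, c)), 0), cons(c, c)), p(0)))   [R4 at 1.1]
2. p(m(cons(f(0, 0), cons(c, 0)), cons(m(cons(m(cons(0, cons(c, 0)), cons(0, cons(c, c)), 0), cons(c, 0)), cons(0, cons(c, c)), 0), cons(c, c)), p(0)))  →  p(m(cons(p(0), cons(c, 0)), cons(m(cons(m(cons(0, cons(c, 0)), cons(0, cons(c, c)), 0), cons(c, 0)), cons(0, cons(c, c)), 0), cons(c, c)), p(0)))   [R2 at 1.1.1]
3. p(m(cons(p(0), cons(c, 0)), cons(m(cons(m(cons(0, cons(c, 0)), cons(0, cons(c, c)), 0), cons(c, 0)), cons(0, cons(c, c)), 0), cons(c, c)), p(0)))  →  p(m(cons(p(0), cons(c, 0)), cons(0, cons(c, c)), p(0)))   [R4 at 1.2.1]
4. p(m(cons(p(0), cons(c, 0)), cons(0, cons(c, c)), p(0)))  →  p(p(0))   [R4 at 1]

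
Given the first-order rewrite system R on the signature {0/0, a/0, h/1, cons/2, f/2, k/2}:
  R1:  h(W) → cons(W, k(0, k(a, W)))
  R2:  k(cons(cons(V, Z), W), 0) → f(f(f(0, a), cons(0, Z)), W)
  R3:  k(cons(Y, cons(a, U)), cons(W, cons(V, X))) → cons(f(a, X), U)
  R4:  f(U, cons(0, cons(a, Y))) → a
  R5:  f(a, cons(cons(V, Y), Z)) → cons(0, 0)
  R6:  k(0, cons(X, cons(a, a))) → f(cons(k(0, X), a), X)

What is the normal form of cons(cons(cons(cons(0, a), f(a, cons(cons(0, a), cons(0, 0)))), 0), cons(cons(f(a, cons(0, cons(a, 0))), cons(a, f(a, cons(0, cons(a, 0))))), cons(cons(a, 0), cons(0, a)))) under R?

1. cons(cons(cons(cons(0, a), f(a, cons(cons(0, a), cons(0, 0)))), 0), cons(cons(f(a, cons(0, cons(a, 0))), cons(a, f(a, cons(0, cons(a, 0))))), cons(cons(a, 0), cons(0, a))))  →  cons(cons(cons(cons(0, a), cons(0, 0)), 0), cons(cons(f(a, cons(0, cons(a, 0))), cons(a, f(a, cons(0, cons(a, 0))))), cons(cons(a, 0), cons(0, a))))   [R5 at 1.1.2]
2. cons(cons(cons(cons(0, a), cons(0, 0)), 0), cons(cons(f(a, cons(0, cons(a, 0))), cons(a, f(a, cons(0, cons(a, 0))))), cons(cons(a, 0), cons(0, a))))  →  cons(cons(cons(cons(0, a), cons(0, 0)), 0), cons(cons(a, cons(a, f(a, cons(0, cons(a, 0))))), cons(cons(a, 0), cons(0, a))))   [R4 at 2.1.1]
3. cons(cons(cons(cons(0, a), cons(0, 0)), 0), cons(cons(a, cons(a, f(a, cons(0, cons(a, 0))))), cons(cons(a, 0), cons(0, a))))  →  cons(cons(cons(cons(0, a), cons(0, 0)), 0), cons(cons(a, cons(a, a)), cons(cons(a, 0), cons(0, a))))   [R4 at 2.1.2.2]

cons(cons(cons(cons(0, a), cons(0, 0)), 0), cons(cons(a, cons(a, a)), cons(cons(a, 0), cons(0, a))))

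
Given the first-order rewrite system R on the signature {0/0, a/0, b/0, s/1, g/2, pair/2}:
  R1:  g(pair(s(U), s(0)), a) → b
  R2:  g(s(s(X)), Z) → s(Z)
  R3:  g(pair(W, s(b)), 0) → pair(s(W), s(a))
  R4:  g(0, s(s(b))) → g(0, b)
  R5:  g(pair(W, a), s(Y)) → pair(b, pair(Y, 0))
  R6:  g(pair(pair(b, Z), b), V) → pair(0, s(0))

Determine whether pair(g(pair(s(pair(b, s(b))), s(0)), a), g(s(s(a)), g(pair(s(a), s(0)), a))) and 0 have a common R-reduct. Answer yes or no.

Reduce t₁ = pair(g(pair(s(pair(b, s(b))), s(0)), a), g(s(s(a)), g(pair(s(a), s(0)), a))):
1. pair(g(pair(s(pair(b, s(b))), s(0)), a), g(s(s(a)), g(pair(s(a), s(0)), a)))  →  pair(b, g(s(s(a)), g(pair(s(a), s(0)), a)))   [R1 at 1]
2. pair(b, g(s(s(a)), g(pair(s(a), s(0)), a)))  →  pair(b, s(g(pair(s(a), s(0)), a)))   [R2 at 2]
3. pair(b, s(g(pair(s(a), s(0)), a)))  →  pair(b, s(b))   [R1 at 2.1]

Reduce t₂ = 0:

no — NF(t₁) = pair(b, s(b)), NF(t₂) = 0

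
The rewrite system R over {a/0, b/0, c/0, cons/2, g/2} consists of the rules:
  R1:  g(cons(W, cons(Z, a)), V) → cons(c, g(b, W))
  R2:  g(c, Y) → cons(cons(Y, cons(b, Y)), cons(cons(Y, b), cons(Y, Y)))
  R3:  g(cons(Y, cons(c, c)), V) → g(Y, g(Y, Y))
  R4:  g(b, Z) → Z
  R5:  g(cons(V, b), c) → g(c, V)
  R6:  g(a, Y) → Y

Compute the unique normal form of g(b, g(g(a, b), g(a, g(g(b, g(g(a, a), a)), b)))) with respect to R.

1. g(b, g(g(a, b), g(a, g(g(b, g(g(a, a), a)), b))))  →  g(g(a, b), g(a, g(g(b, g(g(a, a), a)), b)))   [R4 at ε]
2. g(g(a, b), g(a, g(g(b, g(g(a, a), a)), b)))  →  g(b, g(a, g(g(b, g(g(a, a), a)), b)))   [R6 at 1]
3. g(b, g(a, g(g(b, g(g(a, a), a)), b)))  →  g(a, g(g(b, g(g(a, a), a)), b))   [R4 at ε]
4. g(a, g(g(b, g(g(a, a), a)), b))  →  g(g(b, g(g(a, a), a)), b)   [R6 at ε]
5. g(g(b, g(g(a, a), a)), b)  →  g(g(g(a, a), a), b)   [R4 at 1]
6. g(g(g(a, a), a), b)  →  g(g(a, a), b)   [R6 at 1.1]
7. g(g(a, a), b)  →  g(a, b)   [R6 at 1]
8. g(a, b)  →  b   [R6 at ε]

b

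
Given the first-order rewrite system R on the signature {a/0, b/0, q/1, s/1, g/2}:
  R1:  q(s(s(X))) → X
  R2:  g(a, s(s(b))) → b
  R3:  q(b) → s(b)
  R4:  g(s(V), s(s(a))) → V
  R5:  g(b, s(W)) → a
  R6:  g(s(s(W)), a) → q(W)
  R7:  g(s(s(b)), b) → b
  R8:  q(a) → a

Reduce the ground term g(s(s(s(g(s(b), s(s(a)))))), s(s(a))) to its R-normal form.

1. g(s(s(s(g(s(b), s(s(a)))))), s(s(a)))  →  s(s(g(s(b), s(s(a)))))   [R4 at ε]
2. s(s(g(s(b), s(s(a)))))  →  s(s(b))   [R4 at 1.1]

s(s(b))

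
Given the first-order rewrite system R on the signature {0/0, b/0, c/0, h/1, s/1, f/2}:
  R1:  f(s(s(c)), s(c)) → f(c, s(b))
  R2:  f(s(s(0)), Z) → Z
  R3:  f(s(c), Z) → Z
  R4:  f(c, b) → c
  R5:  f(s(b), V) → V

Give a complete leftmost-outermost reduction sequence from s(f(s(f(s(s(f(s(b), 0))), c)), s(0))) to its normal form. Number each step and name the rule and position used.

s(s(0))

1. s(f(s(f(s(s(f(s(b), 0))), c)), s(0)))  →  s(f(s(f(s(s(0)), c)), s(0)))   [R5 at 1.1.1.1.1.1]
2. s(f(s(f(s(s(0)), c)), s(0)))  →  s(f(s(c), s(0)))   [R2 at 1.1.1]
3. s(f(s(c), s(0)))  →  s(s(0))   [R3 at 1]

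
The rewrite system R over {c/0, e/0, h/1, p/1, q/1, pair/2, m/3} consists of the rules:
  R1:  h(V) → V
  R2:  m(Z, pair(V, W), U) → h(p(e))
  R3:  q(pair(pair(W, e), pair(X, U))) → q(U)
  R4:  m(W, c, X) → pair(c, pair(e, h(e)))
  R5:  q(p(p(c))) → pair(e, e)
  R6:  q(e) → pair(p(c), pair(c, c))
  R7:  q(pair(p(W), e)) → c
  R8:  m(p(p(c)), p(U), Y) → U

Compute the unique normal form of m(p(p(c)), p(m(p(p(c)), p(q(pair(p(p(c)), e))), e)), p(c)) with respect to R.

1. m(p(p(c)), p(m(p(p(c)), p(q(pair(p(p(c)), e))), e)), p(c))  →  m(p(p(c)), p(q(pair(p(p(c)), e))), e)   [R8 at ε]
2. m(p(p(c)), p(q(pair(p(p(c)), e))), e)  →  q(pair(p(p(c)), e))   [R8 at ε]
3. q(pair(p(p(c)), e))  →  c   [R7 at ε]

c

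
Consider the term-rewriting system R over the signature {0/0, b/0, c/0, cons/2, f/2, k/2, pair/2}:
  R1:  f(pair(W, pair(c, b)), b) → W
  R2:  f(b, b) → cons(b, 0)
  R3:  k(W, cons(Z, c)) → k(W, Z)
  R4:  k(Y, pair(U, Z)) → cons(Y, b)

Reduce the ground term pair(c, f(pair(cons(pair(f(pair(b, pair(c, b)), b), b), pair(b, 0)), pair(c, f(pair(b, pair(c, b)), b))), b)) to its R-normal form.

1. pair(c, f(pair(cons(pair(f(pair(b, pair(c, b)), b), b), pair(b, 0)), pair(c, f(pair(b, pair(c, b)), b))), b))  →  pair(c, f(pair(cons(pair(b, b), pair(b, 0)), pair(c, f(pair(b, pair(c, b)), b))), b))   [R1 at 2.1.1.1.1]
2. pair(c, f(pair(cons(pair(b, b), pair(b, 0)), pair(c, f(pair(b, pair(c, b)), b))), b))  →  pair(c, f(pair(cons(pair(b, b), pair(b, 0)), pair(c, b)), b))   [R1 at 2.1.2.2]
3. pair(c, f(pair(cons(pair(b, b), pair(b, 0)), pair(c, b)), b))  →  pair(c, cons(pair(b, b), pair(b, 0)))   [R1 at 2]

pair(c, cons(pair(b, b), pair(b, 0)))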